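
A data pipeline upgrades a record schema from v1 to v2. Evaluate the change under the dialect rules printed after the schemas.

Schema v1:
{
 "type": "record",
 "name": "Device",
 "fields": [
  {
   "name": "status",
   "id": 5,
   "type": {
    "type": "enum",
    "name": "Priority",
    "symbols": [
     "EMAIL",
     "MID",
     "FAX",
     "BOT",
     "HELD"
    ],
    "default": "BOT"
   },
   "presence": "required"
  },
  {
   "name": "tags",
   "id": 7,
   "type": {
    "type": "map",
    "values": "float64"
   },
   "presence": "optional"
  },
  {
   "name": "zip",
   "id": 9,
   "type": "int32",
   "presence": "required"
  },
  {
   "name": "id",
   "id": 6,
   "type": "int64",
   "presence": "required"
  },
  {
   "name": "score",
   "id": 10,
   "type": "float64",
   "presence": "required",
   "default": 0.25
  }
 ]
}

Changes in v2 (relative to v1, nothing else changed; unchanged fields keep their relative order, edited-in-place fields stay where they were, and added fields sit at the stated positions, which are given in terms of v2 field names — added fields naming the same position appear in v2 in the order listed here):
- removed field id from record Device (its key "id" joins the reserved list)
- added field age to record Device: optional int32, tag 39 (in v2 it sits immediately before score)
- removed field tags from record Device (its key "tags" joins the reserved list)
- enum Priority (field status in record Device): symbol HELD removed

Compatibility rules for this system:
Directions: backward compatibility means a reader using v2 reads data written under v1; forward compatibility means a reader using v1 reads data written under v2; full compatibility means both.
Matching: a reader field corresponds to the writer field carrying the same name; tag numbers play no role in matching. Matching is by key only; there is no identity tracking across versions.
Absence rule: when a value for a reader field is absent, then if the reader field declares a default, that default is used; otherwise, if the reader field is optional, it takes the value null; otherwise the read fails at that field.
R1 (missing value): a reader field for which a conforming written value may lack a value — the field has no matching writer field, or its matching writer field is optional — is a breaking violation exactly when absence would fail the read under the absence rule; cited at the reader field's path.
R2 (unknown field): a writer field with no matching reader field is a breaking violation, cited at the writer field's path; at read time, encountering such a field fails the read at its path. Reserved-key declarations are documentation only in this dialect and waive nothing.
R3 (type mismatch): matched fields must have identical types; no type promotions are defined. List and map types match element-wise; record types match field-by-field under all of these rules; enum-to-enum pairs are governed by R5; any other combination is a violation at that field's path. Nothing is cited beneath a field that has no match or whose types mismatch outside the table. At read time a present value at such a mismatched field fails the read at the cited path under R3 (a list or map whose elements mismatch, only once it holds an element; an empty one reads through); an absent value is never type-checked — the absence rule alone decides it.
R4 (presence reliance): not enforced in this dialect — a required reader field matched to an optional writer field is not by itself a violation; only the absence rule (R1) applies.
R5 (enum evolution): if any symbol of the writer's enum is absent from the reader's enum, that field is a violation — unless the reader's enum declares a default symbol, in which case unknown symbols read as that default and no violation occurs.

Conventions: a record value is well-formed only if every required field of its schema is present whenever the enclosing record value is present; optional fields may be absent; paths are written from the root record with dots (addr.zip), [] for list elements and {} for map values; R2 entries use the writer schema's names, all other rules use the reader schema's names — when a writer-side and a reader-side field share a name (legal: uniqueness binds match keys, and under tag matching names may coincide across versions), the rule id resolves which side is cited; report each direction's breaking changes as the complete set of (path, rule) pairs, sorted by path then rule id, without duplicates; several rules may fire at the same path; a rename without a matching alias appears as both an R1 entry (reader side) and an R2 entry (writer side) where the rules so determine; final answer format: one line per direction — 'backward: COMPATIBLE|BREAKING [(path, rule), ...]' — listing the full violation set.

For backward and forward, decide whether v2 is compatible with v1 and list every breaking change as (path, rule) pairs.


backward: BREAKING [(id, R2), (tags, R2)]; forward: BREAKING [(age, R2), (id, R1)]

arrows below run writer -> reader for Device
backward analysis of Device with v2 as reader and v1 as writer:
  status <- status (Priority -> Priority, writer required)
  zip <- zip (int32 -> int32, writer required)
  age: no writer-side match
  score <- score (float64 -> float64, writer required)
  writer tags: unknown to reader
  writer id: unknown to reader
  rule R2 violated at id
  rule R2 violated at tags
  backward on Device therefore BREAKING (2)
forward analysis of Device with v1 as reader and v2 as writer:
  status <- status (Priority -> Priority, writer required)
  tags: no writer-side match
  zip <- zip (int32 -> int32, writer required)
  id: no writer-side match
  score <- score (float64 -> float64, writer required)
  writer age: unknown to reader
  rule R2 violated at age
  rule R1 violated at id
  forward on Device therefore BREAKING (2)


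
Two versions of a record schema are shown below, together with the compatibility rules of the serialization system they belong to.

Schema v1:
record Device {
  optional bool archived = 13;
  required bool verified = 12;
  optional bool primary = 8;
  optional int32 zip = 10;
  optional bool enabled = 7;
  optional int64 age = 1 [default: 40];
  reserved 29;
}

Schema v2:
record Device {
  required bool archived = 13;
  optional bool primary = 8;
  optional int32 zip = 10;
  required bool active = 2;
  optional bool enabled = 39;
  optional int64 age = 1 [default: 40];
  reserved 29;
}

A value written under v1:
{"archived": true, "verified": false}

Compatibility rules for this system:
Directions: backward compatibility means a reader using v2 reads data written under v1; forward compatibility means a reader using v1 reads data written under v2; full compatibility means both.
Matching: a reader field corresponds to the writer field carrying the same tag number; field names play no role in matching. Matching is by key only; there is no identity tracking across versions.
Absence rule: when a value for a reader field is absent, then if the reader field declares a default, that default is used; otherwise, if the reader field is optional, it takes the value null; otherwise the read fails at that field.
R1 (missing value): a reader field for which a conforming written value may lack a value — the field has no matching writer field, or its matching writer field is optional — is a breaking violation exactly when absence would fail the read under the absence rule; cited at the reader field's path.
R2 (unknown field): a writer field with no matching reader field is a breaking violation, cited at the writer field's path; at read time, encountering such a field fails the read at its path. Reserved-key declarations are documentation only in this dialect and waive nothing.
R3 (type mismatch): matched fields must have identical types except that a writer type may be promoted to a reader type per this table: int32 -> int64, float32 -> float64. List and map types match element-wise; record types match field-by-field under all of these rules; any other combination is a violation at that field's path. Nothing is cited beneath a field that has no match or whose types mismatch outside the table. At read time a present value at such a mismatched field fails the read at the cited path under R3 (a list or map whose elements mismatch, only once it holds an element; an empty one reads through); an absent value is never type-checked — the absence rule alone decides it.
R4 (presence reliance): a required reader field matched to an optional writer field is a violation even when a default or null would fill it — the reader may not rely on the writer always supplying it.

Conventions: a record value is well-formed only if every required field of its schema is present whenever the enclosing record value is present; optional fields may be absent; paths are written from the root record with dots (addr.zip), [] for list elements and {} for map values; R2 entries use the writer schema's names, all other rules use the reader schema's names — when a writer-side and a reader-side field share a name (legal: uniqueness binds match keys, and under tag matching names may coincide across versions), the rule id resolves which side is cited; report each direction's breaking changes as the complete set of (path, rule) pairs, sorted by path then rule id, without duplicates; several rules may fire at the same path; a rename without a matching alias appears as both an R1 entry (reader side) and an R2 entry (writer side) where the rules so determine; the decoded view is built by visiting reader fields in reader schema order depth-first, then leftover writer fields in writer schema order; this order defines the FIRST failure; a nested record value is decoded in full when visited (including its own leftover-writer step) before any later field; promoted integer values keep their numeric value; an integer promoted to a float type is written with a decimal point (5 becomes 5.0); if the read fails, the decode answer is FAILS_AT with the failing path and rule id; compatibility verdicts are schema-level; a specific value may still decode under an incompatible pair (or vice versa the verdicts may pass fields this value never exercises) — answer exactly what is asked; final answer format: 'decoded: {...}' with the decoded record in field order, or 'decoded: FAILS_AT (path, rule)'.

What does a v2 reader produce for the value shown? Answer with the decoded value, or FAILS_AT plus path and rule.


decoded: FAILS_AT (active, R1)

the writer's type comes first in each Device pair
decoding the Device value with the v2 reader:
  archived := true
  primary := null (not supplied -> null)
  zip := null (not supplied -> null)
  read fails at active under R1 (no fill)
  => FAILS_AT (active, R1)
checking off the Device differences that do not matter here:
  field enabled in record Device: tag 7 changed to 39 -> a verdict-level change on Device — the shown value reads the same
  removed field verified from record Device -> a verdict-level change on Device — the shown value reads the same
  field archived in record Device: optional changed to required -> a verdict-level change on Device — the shown value reads the same


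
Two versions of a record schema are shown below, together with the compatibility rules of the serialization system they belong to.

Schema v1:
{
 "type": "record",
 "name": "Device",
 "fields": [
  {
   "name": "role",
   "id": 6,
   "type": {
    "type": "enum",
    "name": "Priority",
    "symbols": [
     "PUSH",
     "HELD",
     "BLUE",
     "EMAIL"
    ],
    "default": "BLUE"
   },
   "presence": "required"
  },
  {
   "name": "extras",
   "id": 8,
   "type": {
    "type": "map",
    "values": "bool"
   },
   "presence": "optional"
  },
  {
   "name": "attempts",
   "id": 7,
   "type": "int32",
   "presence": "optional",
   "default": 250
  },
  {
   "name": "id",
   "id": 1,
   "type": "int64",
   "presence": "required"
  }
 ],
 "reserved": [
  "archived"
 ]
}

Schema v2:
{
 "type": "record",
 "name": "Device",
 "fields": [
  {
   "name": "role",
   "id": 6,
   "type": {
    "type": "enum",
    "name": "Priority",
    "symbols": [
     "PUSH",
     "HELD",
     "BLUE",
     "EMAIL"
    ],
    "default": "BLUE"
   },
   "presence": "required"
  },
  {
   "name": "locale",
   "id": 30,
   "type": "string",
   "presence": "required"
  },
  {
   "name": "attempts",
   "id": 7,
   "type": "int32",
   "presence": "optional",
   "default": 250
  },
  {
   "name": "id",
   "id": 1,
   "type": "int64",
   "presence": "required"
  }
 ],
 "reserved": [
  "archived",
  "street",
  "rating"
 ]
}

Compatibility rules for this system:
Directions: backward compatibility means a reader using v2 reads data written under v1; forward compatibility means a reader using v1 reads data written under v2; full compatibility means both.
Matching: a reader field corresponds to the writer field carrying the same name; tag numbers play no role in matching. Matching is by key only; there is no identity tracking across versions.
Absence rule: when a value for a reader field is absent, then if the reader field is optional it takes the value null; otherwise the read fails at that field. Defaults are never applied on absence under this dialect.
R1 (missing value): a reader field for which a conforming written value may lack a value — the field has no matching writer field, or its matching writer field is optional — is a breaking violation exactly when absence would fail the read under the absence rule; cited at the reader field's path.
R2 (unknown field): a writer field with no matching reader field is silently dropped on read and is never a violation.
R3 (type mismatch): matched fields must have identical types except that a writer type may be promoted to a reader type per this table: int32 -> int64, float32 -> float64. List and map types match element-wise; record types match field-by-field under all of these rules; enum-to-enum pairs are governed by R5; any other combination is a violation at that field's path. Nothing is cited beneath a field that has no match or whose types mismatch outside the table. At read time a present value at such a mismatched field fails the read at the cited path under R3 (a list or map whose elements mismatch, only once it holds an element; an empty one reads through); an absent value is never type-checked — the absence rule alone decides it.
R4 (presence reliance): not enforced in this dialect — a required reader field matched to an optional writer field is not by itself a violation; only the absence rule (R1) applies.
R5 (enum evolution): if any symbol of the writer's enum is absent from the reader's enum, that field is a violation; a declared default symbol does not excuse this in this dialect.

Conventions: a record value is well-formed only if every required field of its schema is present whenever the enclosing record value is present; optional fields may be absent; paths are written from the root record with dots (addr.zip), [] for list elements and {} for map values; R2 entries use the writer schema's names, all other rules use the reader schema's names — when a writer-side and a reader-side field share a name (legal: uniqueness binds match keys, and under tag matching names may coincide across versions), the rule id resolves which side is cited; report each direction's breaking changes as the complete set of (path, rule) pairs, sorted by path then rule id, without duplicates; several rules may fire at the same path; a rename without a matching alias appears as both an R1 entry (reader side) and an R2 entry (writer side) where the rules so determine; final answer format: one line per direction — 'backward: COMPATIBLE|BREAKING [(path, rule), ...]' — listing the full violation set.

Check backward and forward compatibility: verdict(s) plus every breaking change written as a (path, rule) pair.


backward: BREAKING [(locale, R1)]; forward: COMPATIBLE []

each type pair in Device: writer, then reader
backward pass over Device, reader schema v2, writer schema v1:
  Priority -> Priority, writer required: role aligns to role
  locale: no writer-side match
  int32 -> int32, writer optional: attempts aligns to attempts
  int64 -> int64, writer required: id aligns to id
  writer extras: unknown to reader
  rule R1 violated at locale
  => backward: BREAKING (1)
forward pass over Device, reader schema v1, writer schema v2:
  Priority -> Priority, writer required: role aligns to role
  extras: no writer-side match
  int32 -> int32, writer optional: attempts aligns to attempts
  int64 -> int64, writer required: id aligns to id
  writer locale: unknown to reader
  => forward verdict for Device: COMPATIBLE, no violations


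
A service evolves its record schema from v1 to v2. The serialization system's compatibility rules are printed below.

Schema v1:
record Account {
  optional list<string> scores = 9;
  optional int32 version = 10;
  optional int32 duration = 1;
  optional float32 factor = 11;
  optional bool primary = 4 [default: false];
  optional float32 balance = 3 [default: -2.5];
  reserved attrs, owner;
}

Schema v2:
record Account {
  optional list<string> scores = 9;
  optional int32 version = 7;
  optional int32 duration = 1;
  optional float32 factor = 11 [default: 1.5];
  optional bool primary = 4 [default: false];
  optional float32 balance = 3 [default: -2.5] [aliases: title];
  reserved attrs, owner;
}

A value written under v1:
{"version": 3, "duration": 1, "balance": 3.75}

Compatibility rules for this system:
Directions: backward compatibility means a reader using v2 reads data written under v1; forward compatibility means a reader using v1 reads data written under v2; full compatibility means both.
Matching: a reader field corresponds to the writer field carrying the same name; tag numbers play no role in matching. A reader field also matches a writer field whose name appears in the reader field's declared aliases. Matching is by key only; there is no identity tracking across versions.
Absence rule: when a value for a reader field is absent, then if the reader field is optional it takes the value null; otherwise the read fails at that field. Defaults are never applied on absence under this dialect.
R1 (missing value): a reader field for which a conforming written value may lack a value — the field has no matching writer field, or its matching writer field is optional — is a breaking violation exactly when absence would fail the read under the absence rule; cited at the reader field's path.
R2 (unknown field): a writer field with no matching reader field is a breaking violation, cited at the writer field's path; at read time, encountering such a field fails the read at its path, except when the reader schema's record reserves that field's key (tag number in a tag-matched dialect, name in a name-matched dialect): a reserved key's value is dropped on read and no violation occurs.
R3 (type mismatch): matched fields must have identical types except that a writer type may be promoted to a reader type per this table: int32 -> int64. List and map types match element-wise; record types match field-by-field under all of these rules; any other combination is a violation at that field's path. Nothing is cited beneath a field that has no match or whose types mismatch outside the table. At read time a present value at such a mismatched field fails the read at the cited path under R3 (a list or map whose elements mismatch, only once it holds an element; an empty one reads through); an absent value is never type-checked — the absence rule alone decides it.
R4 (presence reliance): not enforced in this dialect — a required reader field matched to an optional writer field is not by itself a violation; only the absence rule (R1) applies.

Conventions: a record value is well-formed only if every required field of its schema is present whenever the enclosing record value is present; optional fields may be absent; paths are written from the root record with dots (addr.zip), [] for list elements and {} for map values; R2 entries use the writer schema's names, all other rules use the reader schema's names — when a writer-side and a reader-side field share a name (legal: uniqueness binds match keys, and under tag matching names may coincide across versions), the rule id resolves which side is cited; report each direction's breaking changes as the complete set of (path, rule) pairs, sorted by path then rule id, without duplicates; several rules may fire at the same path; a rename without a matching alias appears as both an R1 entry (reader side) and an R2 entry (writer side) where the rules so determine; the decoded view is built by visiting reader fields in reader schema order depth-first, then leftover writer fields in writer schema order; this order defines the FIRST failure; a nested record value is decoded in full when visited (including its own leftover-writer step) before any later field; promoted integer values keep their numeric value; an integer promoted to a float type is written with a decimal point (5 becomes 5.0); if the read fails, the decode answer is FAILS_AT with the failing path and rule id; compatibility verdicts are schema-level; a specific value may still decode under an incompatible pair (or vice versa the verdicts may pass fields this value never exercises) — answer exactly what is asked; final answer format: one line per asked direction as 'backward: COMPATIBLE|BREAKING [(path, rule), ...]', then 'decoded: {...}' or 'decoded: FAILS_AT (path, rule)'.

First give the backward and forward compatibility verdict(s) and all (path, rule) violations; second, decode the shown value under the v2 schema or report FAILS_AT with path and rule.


the writer's type comes first in each Account pair
backward analysis of Account with v2 as reader and v1 as writer:
  writer optional, list<string> -> list<string>: reader scores maps from writer scores
  writer optional, int32 -> int32: reader version maps from writer version
  writer optional, int32 -> int32: reader duration maps from writer duration
  writer optional, float32 -> float32: reader factor maps from writer factor
  writer optional, bool -> bool: reader primary maps from writer primary
  writer optional, float32 -> float32: reader balance maps from writer balance
  => backward verdict for Account: COMPATIBLE, no violations
forward analysis of Account with v1 as reader and v2 as writer:
  writer optional, list<string> -> list<string>: reader scores maps from writer scores
  writer optional, int32 -> int32: reader version maps from writer version
  writer optional, int32 -> int32: reader duration maps from writer duration
  writer optional, float32 -> float32: reader factor maps from writer factor
  writer optional, bool -> bool: reader primary maps from writer primary
  writer optional, float32 -> float32: reader balance maps from writer balance
  => forward verdict for Account: COMPATIBLE, no violations
decoding the Account value with the v2 reader:
  scores := null (absent, optional -> null)
  version := 3
  duration := 1
  factor := null (absent, optional -> null)
  primary := null (absent, optional -> null)
  balance := 3.75
  => decoded: {"scores": null, "version": 3, "duration": 1, "factor": null, "primary": null, "balance": 3.75}

backward: COMPATIBLE []; forward: COMPATIBLE []; decoded: {"scores": null, "version": 3, "duration": 1, "factor": null, "primary": null, "balance": 3.75}


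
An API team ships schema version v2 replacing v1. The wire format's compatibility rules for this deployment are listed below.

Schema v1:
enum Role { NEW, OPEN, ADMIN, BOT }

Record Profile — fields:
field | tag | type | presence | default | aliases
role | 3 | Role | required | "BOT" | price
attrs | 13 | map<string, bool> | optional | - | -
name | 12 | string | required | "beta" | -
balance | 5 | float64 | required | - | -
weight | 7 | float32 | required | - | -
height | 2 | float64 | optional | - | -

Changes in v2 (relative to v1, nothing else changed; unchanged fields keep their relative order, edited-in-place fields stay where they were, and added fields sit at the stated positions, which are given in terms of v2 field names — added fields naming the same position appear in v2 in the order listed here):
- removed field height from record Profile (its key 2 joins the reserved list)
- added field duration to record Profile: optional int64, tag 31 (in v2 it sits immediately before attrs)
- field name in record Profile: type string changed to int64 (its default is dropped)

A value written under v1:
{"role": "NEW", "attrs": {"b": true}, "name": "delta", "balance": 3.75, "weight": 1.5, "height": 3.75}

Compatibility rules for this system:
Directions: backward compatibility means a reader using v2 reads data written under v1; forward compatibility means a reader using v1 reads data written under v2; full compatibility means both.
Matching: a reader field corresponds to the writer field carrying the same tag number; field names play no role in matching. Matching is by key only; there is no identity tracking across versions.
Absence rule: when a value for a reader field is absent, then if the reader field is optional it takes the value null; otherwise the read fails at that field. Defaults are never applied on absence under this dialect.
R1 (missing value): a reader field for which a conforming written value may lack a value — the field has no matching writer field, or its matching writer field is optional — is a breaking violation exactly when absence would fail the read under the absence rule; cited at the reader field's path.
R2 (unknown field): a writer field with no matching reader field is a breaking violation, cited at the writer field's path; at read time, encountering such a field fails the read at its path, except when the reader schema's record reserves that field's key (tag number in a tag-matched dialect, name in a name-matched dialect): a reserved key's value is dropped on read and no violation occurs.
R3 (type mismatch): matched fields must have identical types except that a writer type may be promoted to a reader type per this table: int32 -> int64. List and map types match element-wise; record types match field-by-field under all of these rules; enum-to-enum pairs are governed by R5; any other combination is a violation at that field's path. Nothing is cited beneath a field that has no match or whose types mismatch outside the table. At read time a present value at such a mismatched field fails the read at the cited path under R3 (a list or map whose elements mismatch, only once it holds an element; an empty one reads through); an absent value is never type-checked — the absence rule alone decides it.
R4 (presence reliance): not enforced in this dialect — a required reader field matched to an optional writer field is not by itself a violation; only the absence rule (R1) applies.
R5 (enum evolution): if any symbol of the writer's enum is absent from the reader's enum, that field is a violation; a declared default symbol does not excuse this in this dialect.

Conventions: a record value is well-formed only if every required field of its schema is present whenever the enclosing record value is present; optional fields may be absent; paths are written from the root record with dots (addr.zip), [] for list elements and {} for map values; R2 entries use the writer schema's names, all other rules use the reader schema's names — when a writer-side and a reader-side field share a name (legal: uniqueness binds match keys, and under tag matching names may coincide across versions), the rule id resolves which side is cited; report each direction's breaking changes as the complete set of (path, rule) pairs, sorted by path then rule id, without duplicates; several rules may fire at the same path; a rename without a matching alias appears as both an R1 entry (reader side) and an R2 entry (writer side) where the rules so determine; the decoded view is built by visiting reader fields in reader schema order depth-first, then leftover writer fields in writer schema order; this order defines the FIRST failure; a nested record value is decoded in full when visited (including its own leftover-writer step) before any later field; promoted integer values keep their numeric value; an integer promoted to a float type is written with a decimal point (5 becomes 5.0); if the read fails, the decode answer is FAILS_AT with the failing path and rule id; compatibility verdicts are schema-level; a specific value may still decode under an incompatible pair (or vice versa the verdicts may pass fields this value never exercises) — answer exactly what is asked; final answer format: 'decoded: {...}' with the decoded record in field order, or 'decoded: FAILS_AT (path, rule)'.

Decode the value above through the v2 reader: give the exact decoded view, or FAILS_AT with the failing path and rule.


each type pair in Profile: writer, then reader
decode (reader v2):
  role := "NEW"
  duration := null (absent, optional -> null)
  attrs := {"b": true}
  read fails at name under R3
  => FAILS_AT (name, R3)
the other Profile changes do not affect what is asked:
  removed field height from record Profile (its key 2 joins the reserved list) -> no rule fires on it and the decoded Profile view is identical with or without it
  added field duration to record Profile: optional int64, tag 31 (in v2 it sits immediately before attrs) -> affects the rule determinations only; this particular Profile value decodes identically

decoded: FAILS_AT (name, R3)


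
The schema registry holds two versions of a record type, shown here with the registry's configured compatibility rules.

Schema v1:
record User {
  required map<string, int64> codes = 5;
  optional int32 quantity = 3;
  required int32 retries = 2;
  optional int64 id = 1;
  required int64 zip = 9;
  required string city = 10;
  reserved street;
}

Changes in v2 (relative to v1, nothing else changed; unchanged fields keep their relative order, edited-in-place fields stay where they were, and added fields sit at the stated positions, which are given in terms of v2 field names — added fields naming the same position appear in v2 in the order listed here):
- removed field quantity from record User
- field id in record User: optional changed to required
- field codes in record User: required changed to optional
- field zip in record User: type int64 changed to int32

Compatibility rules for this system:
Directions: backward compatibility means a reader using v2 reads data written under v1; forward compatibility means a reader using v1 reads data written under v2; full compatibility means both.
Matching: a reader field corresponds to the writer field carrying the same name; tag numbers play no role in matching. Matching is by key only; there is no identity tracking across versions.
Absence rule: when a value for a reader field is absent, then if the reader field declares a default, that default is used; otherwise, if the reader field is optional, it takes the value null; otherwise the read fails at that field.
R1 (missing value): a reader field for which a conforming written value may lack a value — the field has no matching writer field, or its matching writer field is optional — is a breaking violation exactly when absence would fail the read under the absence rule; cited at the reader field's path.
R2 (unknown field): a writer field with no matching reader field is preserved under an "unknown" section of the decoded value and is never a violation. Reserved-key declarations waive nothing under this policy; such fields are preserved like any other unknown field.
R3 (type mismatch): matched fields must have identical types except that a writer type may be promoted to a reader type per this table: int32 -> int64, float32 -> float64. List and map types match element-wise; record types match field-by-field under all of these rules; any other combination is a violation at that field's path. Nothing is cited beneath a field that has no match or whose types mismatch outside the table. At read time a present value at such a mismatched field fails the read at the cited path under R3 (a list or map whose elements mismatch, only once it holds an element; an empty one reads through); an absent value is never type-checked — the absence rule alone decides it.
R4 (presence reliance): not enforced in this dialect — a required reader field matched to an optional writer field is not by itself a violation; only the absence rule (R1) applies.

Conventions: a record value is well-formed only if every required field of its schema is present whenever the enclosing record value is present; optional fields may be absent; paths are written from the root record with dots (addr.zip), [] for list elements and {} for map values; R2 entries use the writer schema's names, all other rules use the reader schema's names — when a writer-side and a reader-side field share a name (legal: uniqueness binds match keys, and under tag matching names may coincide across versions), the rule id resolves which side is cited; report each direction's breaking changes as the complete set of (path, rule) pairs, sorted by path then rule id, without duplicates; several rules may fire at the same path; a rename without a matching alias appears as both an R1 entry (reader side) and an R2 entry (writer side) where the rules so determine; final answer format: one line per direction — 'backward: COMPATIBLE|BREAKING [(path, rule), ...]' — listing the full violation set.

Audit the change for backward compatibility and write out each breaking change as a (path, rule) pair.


backward: BREAKING [(id, R1), (zip, R3)]

the writer's type comes first in each User pair
checking backward for User: reader v2 against writer v1:
  codes: paired with writer codes (map<string, int64> -> map<string, int64>; writer required)
  retries: paired with writer retries (int32 -> int32; writer required)
  id: paired with writer id (int64 -> int64; writer optional)
  zip: paired with writer zip (int64 -> int32; writer required)
  city: paired with writer city (string -> string; writer required)
  leftover writer field: quantity
  rule R1 violated at id
  rule R3 violated at zip
  => backward verdict for User: BREAKING, 2 violation(s)
ruling out the remaining User differences:
  removed field quantity from record User -> no rule fires on it in User's dialect; the asked verdict holds
  field codes in record User: required changed to optional -> its effect on User is confined to the forward direction, not asked


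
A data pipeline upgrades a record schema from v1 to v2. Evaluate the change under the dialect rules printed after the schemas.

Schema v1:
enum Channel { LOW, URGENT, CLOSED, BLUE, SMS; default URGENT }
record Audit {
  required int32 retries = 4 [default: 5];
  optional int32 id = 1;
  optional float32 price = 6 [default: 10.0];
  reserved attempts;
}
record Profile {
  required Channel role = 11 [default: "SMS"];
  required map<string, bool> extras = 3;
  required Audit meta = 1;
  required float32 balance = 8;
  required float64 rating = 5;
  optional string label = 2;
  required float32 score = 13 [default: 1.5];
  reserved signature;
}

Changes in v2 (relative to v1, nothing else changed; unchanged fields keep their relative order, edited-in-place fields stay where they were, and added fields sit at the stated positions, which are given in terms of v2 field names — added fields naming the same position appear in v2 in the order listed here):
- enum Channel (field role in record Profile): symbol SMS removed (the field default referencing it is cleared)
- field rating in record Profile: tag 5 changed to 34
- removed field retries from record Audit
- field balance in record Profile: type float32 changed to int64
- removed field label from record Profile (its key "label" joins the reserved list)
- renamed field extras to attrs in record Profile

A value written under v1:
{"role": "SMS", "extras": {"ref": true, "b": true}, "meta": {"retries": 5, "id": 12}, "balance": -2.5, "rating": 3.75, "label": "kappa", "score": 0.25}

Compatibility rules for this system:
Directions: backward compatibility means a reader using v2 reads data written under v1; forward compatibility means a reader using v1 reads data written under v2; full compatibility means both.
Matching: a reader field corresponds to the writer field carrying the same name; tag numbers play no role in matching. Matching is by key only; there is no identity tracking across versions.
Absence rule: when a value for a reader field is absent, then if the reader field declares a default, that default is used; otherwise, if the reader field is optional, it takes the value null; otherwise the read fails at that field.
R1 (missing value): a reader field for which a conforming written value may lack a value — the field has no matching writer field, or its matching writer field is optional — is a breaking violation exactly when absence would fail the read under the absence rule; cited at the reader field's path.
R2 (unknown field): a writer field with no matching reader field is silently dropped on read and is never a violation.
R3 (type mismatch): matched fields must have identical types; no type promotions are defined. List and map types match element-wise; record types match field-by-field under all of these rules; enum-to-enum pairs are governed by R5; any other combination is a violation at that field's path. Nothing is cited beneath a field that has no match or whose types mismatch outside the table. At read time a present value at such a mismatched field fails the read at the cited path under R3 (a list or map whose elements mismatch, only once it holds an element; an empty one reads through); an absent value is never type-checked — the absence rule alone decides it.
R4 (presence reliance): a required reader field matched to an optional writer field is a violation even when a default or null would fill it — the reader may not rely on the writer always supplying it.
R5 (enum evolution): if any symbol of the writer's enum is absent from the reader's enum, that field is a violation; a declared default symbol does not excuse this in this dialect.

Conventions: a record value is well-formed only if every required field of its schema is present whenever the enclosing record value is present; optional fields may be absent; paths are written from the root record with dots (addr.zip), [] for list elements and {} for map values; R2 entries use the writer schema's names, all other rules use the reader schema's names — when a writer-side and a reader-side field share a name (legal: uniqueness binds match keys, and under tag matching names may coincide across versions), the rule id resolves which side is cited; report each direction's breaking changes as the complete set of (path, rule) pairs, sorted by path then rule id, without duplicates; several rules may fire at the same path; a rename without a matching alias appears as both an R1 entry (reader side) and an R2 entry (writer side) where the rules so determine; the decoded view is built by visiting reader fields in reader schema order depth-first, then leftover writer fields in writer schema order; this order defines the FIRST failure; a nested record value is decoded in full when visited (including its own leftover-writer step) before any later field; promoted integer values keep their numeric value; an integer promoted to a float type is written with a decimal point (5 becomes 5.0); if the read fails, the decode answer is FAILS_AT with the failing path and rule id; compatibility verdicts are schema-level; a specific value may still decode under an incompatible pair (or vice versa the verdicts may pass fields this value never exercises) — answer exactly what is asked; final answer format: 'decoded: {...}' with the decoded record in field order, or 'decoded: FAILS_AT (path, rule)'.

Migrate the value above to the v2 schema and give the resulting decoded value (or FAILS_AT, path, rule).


each type pair in Profile: writer, then reader
migrating the Profile value to v2:
  read fails at role under R5
  => FAILS_AT (role, R5)
remaining Profile differences; none change what is asked:
  field rating in record Profile: tag 5 changed to 34 -> triggers nothing under the printed rules; the Profile answer is the same either way
  removed field retries from record Audit -> triggers nothing under the printed rules; the Profile answer is the same either way
  field balance in record Profile: type float32 changed to int64 -> schema-level compatibility only; this Profile value's decode is unchanged
  removed field label from record Profile (its key "label" joins the reserved list) -> triggers nothing under the printed rules; the Profile answer is the same either way
  renamed field extras to attrs in record Profile -> schema-level compatibility only; this Profile value's decode is unchanged

decoded: FAILS_AT (role, R5)
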